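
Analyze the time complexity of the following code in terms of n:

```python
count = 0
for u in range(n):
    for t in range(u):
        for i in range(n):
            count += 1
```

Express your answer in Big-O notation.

Each loop level contributes: n × n × n. Multiplying the contributions gives O(n^3).

Answer: O(n^3)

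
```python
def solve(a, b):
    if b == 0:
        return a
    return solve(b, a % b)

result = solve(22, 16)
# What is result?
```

solve(22, 16) -> solve(16, 6) -> solve(6, 4) -> solve(4, 2) -> solve(2, 0) -> 2

Answer: 2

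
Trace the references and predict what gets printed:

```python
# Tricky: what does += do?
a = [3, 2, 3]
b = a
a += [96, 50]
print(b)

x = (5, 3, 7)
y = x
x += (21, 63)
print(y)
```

Key concept: += behavior differs for mutable vs immutable.
Step by step:
`a = [3, 2, 3]` → a = [3, 2, 3]
`b = a` → b = [3, 2, 3] (same object as a)
`a += [96, 50]` → a = [3, 2, 3, 96, 50] (same object as b); b = [3, 2, 3, 96, 50] (same object as a)
`print(b)` → prints [3, 2, 3, 96, 50]
`x = (5, 3, 7)` → x = (5, 3, 7)
`y = x` → y = (5, 3, 7)
`x += (21, 63)` → x = (5, 3, 7, 21, 63)
`print(y)` → prints (5, 3, 7)

Answer:
[3, 2, 3, 96, 50]
(5, 3, 7)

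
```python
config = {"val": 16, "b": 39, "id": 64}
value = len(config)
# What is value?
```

Trace:
`config = {"val": 16, "b": 39, "id": 64}` → config = {'val': 16, 'b': 39, 'id': 64}
`value = len(config)` → value = 3
So value = 3

Answer: 3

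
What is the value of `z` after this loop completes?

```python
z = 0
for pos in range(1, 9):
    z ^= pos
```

XOR of 1 to 8
`z` takes the values: 0 → 1 → 3 → 0 → 4 → 1 → 7 → 0 → 8

Answer: 8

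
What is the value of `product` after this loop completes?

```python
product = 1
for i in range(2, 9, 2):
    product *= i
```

Product of even numbers 2 to 8
`product` takes the values: 1 → 2 → 8 → 48 → 384

Answer: 384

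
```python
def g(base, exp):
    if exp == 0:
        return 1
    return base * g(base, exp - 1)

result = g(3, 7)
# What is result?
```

g(3, 7) = 3 * 3 * 3 * 3 * 3 * 3 * 3 = 2187

Answer: 2187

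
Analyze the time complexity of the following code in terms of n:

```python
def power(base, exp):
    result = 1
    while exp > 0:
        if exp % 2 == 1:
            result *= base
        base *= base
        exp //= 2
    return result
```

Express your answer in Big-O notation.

This is Exponentiation by squaring. Time complexity: O(log n).

Answer: O(log n)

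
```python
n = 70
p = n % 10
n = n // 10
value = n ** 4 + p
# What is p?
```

Trace:
`n = 70` → n = 70
`p = n % 10` → p = 0
`n = n // 10` → n = 7
`value = n ** 4 + p` → value = 2401
So p = 0

Answer: 0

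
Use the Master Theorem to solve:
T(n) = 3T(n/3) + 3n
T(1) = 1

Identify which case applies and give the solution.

a=3, b=3, f(n)=3n. log_3(3) = 1. Since c=1 = 1, Case 2 applies: T(n) = Θ(n^log_b(a) · log n) = O(n log n).

Answer: O(n log n) - Case 2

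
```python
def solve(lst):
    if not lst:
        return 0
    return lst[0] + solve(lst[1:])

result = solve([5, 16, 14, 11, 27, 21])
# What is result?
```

5 + 16 + 14 + 11 + 27 + 21 + 0 = 94

Answer: 94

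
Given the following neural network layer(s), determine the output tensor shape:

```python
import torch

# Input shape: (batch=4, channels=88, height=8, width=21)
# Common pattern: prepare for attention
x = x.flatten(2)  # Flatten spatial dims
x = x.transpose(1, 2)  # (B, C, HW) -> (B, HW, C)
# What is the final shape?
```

Input: (4, 88, 8, 21) -> after flatten(2): (4, 88, 168) -> Output: (4, 168, 88)

Answer: (4, 168, 88)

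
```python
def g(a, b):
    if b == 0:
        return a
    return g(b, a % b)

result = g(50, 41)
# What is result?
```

g(50, 41) -> g(41, 9) -> g(9, 5) -> g(5, 4) -> g(4, 1) -> g(1, 0) -> 1

Answer: 1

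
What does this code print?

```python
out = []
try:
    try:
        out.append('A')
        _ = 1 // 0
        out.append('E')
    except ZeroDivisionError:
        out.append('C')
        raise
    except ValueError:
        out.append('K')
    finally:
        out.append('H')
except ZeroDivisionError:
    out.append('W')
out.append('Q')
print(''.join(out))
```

Execution trace: 'A' (inner try body) → 'C' (inner except ZeroDivisionError) → 'H' (inner finally) → 'W' (outer except ZeroDivisionError) → 'Q' (after the try/except). Output: ACHWQ

Answer: ACHWQ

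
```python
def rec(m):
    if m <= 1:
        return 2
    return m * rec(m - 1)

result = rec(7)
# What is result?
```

rec(7) = 7 * 6 * 5 * 4 * 3 * 2 * 2 = 10080

Answer: 10080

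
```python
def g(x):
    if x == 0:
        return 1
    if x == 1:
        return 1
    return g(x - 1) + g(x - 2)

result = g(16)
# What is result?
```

Build up from base cases: g(0)=1, g(1)=1, g(2)=2, g(3)=3, g(4)=5, g(5)=8, g(6)=13, ..., g(16)=1597

Answer: 1597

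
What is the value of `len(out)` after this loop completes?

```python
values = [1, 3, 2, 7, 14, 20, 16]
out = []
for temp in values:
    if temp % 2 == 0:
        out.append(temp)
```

Count even numbers in [1, 3, 2, 7, 14, 20, 16]
`out` takes the values: [] → [2] → [2, 14] → [2, 14, 20] → [2, 14, 20, 16]
So `len(out)` = 4

Answer: 4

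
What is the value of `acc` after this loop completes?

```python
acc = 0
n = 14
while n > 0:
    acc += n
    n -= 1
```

Sum 14 down to 1
`acc` takes the values: 0 → 14 → 27 → 39 → 50 → 60 → 69 → 77 → 84 → 90 → 95 → 99 → 102 → 104 → 105

Answer: 105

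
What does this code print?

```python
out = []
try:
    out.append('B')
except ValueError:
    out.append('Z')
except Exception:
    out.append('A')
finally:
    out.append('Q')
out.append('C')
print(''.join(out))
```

Execution trace: 'B' (try body, no exception) → 'Q' (finally) → 'C' (after the try/except). Output: BQC

Answer: BQC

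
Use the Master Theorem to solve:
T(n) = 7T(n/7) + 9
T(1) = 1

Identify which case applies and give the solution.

a=7, b=7, f(n)=9. log_7(7) = 1. Since c=0 < 1, Case 1 applies: T(n) = Θ(n^log_b(a)) = O(n).

Answer: O(n) - Case 1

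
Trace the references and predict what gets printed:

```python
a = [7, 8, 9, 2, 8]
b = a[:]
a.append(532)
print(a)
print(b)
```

Key concept: slice [:] creates copy.
Step by step:
`a = [7, 8, 9, 2, 8]` → a = [7, 8, 9, 2, 8]
`b = a[:]` → b = [7, 8, 9, 2, 8]
`a.append(532)` → a = [7, 8, 9, 2, 8, 532]
`print(a)` → prints [7, 8, 9, 2, 8, 532]
`print(b)` → prints [7, 8, 9, 2, 8]

Answer:
[7, 8, 9, 2, 8, 532]
[7, 8, 9, 2, 8]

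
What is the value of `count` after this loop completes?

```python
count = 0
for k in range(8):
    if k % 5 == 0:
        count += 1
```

Count numbers divisible by 5 in range(8)
`count` takes the values: 0 → 1 → 2

Answer: 2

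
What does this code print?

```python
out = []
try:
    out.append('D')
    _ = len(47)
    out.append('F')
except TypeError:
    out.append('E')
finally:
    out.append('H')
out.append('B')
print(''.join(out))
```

Execution trace: 'D' (try body) → 'E' (except TypeError) → 'H' (finally) → 'B' (after the try/except). Output: DEHB

Answer: DEHB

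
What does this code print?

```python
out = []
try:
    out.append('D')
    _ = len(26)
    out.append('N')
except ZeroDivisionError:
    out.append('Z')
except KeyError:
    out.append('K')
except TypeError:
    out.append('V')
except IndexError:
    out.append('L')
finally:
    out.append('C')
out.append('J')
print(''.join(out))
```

Execution trace: 'D' (try body) → 'V' (except TypeError) → 'C' (finally) → 'J' (after the try/except). Output: DVCJ

Answer: DVCJ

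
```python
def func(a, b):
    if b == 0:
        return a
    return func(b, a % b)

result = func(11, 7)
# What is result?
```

func(11, 7) -> func(7, 4) -> func(4, 3) -> func(3, 1) -> func(1, 0) -> 1

Answer: 1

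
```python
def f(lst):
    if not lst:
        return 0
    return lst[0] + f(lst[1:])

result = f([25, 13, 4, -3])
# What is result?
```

25 + 13 + 4 + (-3) + 0 = 39

Answer: 39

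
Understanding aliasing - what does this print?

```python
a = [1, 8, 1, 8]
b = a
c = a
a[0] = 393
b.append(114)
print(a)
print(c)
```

Key concept: multiple aliases.
Step by step:
`a = [1, 8, 1, 8]` → a = [1, 8, 1, 8]
`b = a` → b = [1, 8, 1, 8] (same object as a)
`c = a` → c = [1, 8, 1, 8] (same object as a, b)
`a[0] = 393` → a = [393, 8, 1, 8] (same object as b, c); b = [393, 8, 1, 8] (same object as a, c); c = [393, 8, 1, 8] (same object as a, b)
`b.append(114)` → a = [393, 8, 1, 8, 114] (same object as b, c); b = [393, 8, 1, 8, 114] (same object as a, c); c = [393, 8, 1, 8, 114] (same object as a, b)
`print(a)` → prints [393, 8, 1, 8, 114]
`print(c)` → prints [393, 8, 1, 8, 114]

Answer:
[393, 8, 1, 8, 114]
[393, 8, 1, 8, 114]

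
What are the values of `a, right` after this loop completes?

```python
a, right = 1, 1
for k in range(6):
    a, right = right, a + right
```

Fibonacci: after 6 iterations
`a, right` takes the values: (1, 1) → (1, 2) → (2, 3) → (3, 5) → (5, 8) → (8, 13) → (13, 21)

Answer: 13, 21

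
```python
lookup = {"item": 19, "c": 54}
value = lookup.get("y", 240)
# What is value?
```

Trace:
`lookup = {"item": 19, "c": 54}` → lookup = {'item': 19, 'c': 54}
`value = lookup.get("y", 240)` → value = 240
So value = 240

Answer: 240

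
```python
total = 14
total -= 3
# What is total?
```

Trace:
`total = 14` → total = 14
`total -= 3` → total = 11
So total = 11

Answer: 11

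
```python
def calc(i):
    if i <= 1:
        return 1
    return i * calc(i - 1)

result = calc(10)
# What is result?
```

calc(10) = 10 * 9 * 8 * 7 * 6 * 5 * 4 * 3 * 2 * 1 = 3628800

Answer: 3628800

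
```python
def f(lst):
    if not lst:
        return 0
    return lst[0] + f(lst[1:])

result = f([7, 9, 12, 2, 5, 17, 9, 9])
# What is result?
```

7 + 9 + 12 + 2 + 5 + 17 + 9 + 9 + 0 = 70

Answer: 70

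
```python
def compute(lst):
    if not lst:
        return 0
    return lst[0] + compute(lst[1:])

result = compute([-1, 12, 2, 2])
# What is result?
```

(-1) + 12 + 2 + 2 + 0 = 15

Answer: 15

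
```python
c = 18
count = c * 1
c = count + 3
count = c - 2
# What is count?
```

Trace:
`c = 18` → c = 18
`count = c * 1` → count = 18
`c = count + 3` → c = 21
`count = c - 2` → count = 19
So count = 19

Answer: 19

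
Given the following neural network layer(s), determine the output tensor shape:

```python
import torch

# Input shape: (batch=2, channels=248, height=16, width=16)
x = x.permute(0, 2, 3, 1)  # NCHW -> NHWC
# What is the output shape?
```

Input: (2, 248, 16, 16) -> Output: (2, 16, 16, 248)

Answer: (2, 16, 16, 248)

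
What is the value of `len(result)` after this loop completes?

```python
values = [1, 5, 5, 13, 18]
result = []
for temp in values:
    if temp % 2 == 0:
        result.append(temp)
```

Count even numbers in [1, 5, 5, 13, 18]
`result` takes the values: [] → [18]
So `len(result)` = 1

Answer: 1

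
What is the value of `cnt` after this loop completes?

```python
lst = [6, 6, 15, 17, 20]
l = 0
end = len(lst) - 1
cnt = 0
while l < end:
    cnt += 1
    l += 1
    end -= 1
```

Iterations until pointers meet (list length 5)
`cnt` takes the values: 0 → 1 → 2

Answer: 2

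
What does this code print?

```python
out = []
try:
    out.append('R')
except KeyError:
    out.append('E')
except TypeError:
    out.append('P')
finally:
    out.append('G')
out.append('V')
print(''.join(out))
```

Execution trace: 'R' (try body, no exception) → 'G' (finally) → 'V' (after the try/except). Output: RGV

Answer: RGV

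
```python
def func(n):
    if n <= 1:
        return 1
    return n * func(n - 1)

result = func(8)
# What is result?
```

func(8) = 8 * 7 * 6 * 5 * 4 * 3 * 2 * 1 = 40320

Answer: 40320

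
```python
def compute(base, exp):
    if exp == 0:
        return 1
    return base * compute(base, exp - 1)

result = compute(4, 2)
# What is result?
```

compute(4, 2) = 4 * 4 = 16

Answer: 16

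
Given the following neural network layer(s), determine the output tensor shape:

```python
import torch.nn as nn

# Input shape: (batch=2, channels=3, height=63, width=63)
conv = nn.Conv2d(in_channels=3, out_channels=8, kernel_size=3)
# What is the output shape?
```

Input: (2, 3, 63, 63) -> Output: (2, 8, 61, 61)

Answer: (2, 8, 61, 61)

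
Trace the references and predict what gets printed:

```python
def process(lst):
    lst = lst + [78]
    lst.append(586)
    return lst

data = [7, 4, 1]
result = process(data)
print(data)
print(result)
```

Key concept: rebinding parameter vs mutation.
Step by step:
`data = [7, 4, 1]` → data = [7, 4, 1]
`result = process(data)` → result = [7, 4, 1, 78, 586]
`print(data)` → prints [7, 4, 1]
`print(result)` → prints [7, 4, 1, 78, 586]

Answer:
[7, 4, 1]
[7, 4, 1, 78, 586]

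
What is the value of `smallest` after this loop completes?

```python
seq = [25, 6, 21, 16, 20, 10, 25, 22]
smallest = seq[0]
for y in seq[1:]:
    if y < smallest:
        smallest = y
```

Minimum of [25, 6, 21, 16, 20, 10, 25, 22]
`smallest` takes the values: 25 → 6

Answer: 6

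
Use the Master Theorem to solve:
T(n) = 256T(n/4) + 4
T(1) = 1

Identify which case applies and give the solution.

a=256, b=4, f(n)=4. log_4(256) = 4. Since c=0 < 4, Case 1 applies: T(n) = Θ(n^log_b(a)) = O(n^4).

Answer: O(n^4) - Case 1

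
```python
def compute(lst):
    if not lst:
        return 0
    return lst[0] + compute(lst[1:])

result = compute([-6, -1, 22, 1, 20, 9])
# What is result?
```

(-6) + (-1) + 22 + 1 + 20 + 9 + 0 = 45

Answer: 45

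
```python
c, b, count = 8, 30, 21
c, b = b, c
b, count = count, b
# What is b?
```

Trace:
`c, b, count = 8, 30, 21` → c = 8; b = 30; count = 21
`c, b = b, c` → c = 30; b = 8
`b, count = count, b` → b = 21; count = 8
So b = 21

Answer: 21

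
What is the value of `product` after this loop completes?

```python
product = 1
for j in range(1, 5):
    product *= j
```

4! = 24
`product` takes the values: 1 → 2 → 6 → 24

Answer: 24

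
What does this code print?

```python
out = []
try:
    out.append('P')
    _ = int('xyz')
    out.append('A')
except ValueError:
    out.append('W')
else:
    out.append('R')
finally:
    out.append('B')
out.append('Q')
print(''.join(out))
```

Execution trace: 'P' (try body) → 'W' (except ValueError) → 'B' (finally) → 'Q' (after the try/except). Output: PWBQ

Answer: PWBQ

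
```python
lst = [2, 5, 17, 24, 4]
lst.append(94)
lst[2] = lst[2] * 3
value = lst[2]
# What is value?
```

Trace:
`lst = [2, 5, 17, 24, 4]` → lst = [2, 5, 17, 24, 4]
`lst.append(94)` → lst = [2, 5, 17, 24, 4, 94]
`lst[2] = lst[2] * 3` → lst = [2, 5, 51, 24, 4, 94]
`value = lst[2]` → value = 51
So value = 51

Answer: 51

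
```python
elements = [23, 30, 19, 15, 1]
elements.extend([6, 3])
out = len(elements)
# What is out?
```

Trace:
`elements = [23, 30, 19, 15, 1]` → elements = [23, 30, 19, 15, 1]
`elements.extend([6, 3])` → elements = [23, 30, 19, 15, 1, 6, 3]
`out = len(elements)` → out = 7
So out = 7

Answer: 7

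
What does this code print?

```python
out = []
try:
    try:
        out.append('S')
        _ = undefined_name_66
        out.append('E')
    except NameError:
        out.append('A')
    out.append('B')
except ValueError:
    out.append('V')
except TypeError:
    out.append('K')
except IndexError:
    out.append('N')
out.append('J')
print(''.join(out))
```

Execution trace: 'S' (inner try body) → 'A' (inner except NameError) → 'B' (try body, no exception) → 'J' (after the try/except). Output: SABJ

Answer: SABJ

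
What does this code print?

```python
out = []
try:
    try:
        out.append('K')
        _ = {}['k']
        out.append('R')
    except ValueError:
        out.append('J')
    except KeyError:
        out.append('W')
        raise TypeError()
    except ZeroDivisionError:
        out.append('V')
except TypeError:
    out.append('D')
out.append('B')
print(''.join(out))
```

Execution trace: 'K' (try body) → 'W' (except KeyError) → 'D' (outer except TypeError) → 'B' (after the try/except). Output: KWDB

Answer: KWDB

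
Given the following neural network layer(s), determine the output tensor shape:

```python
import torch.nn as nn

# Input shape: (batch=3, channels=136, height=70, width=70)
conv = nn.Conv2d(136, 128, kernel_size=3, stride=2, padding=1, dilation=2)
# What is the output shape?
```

Input: (3, 136, 70, 70) -> Output: (3, 128, 34, 34)

Answer: (3, 128, 34, 34)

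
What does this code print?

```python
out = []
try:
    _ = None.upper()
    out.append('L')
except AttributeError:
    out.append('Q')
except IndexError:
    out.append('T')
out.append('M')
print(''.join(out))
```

Execution trace: 'Q' (except AttributeError) → 'M' (after the try/except). Output: QM

Answer: QM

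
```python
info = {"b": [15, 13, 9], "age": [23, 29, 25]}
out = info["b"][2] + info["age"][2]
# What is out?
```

Trace:
`info = {"b": [15, 13, 9], "age": [23, 29, 25]}` → info = {'b': [15, 13, 9], 'age': [23, 29, 25]}
`out = info["b"][2] + info["age"][2]` → out = 34
So out = 34

Answer: 34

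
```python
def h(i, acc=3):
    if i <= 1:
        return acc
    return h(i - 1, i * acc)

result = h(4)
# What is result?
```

Accumulator trace (n, acc): (4, 3) -> (3, 12) -> (2, 36) -> (1, 72) -> return 72

Answer: 72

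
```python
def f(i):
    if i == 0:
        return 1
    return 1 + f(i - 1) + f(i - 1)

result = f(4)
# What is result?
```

f(i) = 1 + 2·f(i-1), f(0)=1. Closed form: (1+1)·2^4 - 1 = 31.

Answer: 31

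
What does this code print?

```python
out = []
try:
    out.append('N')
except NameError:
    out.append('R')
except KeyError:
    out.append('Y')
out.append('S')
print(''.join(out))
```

Execution trace: 'N' (try body, no exception) → 'S' (after the try/except). Output: NS

Answer: NS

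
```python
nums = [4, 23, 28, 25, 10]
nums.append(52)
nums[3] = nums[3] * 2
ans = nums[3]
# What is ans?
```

Trace:
`nums = [4, 23, 28, 25, 10]` → nums = [4, 23, 28, 25, 10]
`nums.append(52)` → nums = [4, 23, 28, 25, 10, 52]
`nums[3] = nums[3] * 2` → nums = [4, 23, 28, 50, 10, 52]
`ans = nums[3]` → ans = 50
So ans = 50

Answer: 50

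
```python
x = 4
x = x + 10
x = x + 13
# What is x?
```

Trace:
`x = 4` → x = 4
`x = x + 10` → x = 14
`x = x + 13` → x = 27
So x = 27

Answer: 27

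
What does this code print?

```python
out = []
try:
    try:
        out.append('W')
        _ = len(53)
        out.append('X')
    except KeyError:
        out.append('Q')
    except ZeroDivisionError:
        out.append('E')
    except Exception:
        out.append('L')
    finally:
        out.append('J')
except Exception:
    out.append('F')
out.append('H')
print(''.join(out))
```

Execution trace: 'W' (inner try body) → 'L' (inner except Exception) → 'J' (inner finally) → 'H' (after the try/except). Output: WLJH

Answer: WLJH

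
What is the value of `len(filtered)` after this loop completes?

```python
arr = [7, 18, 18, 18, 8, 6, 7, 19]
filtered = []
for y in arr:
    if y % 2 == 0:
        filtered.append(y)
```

Count even numbers in [7, 18, 18, 18, 8, 6, 7, 19]
`filtered` takes the values: [] → [18] → [18, 18] → [18, 18, 18] → [18, 18, 18, 8] → [18, 18, 18, 8, 6]
So `len(filtered)` = 5

Answer: 5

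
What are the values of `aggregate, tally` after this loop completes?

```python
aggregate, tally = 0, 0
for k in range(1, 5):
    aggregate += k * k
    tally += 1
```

Sum of squares and count
`aggregate, tally` takes the values: (0, 0) → (1, 0) → (1, 1) → (5, 1) → (5, 2) → (14, 2) → (14, 3) → (30, 3) → (30, 4)

Answer: 30, 4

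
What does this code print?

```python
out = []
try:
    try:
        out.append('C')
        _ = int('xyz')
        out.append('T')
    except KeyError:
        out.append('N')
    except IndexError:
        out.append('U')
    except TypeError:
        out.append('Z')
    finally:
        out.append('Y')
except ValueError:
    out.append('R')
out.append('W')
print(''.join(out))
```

Execution trace: 'C' (inner try body) → 'Y' (inner finally) → 'R' (outer except ValueError) → 'W' (after the try/except). Output: CYRW

Answer: CYRW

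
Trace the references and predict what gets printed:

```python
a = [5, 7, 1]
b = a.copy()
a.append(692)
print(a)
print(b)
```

Key concept: list.copy() creates independent copy.
Step by step:
`a = [5, 7, 1]` → a = [5, 7, 1]
`b = a.copy()` → b = [5, 7, 1]
`a.append(692)` → a = [5, 7, 1, 692]
`print(a)` → prints [5, 7, 1, 692]
`print(b)` → prints [5, 7, 1]

Answer:
[5, 7, 1, 692]
[5, 7, 1]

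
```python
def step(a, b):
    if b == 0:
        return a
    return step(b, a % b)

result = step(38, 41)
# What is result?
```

step(38, 41) -> step(41, 38) -> step(38, 3) -> step(3, 2) -> step(2, 1) -> step(1, 0) -> 1

Answer: 1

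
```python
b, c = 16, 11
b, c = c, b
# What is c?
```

Trace:
`b, c = 16, 11` → b = 16; c = 11
`b, c = c, b` → b = 11; c = 16
So c = 16

Answer: 16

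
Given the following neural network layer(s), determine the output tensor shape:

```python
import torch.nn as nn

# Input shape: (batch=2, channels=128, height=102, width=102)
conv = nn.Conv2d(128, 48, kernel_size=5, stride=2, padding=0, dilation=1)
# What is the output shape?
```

Input: (2, 128, 102, 102) -> Output: (2, 48, 49, 49)

Answer: (2, 48, 49, 49)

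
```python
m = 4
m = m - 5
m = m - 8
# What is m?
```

Trace:
`m = 4` → m = 4
`m = m - 5` → m = -1
`m = m - 8` → m = -9
So m = -9

Answer: -9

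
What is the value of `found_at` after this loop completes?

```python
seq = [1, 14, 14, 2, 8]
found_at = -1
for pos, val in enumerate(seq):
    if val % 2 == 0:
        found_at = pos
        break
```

First even number index in [1, 14, 14, 2, 8]
`found_at` takes the values: -1 → 1

Answer: 1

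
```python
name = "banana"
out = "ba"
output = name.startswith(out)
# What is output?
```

Trace:
`name = "banana"` → name = 'banana'
`out = "ba"` → out = 'ba'
`output = name.startswith(out)` → output = True
So output = True

Answer: True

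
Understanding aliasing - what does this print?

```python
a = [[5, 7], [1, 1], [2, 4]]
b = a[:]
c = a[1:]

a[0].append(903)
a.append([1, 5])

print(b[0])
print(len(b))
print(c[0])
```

Key concept: slice with nested mutation.
Step by step:
`a = [[5, 7], [1, 1], [2, 4]]` → a = [[5, 7], [1, 1], [2, 4]]
`b = a[:]` → b = [[5, 7], [1, 1], [2, 4]]
`c = a[1:]` → c = [[1, 1], [2, 4]]
`a[0].append(903)` → a = [[5, 7, 903], [1, 1], [2, 4]]; b = [[5, 7, 903], [1, 1], [2, 4]]
`a.append([1, 5])` → a = [[5, 7, 903], [1, 1], [2, 4], [1, 5]]
`print(b[0])` → prints [5, 7, 903]
`print(len(b))` → prints 3
`print(c[0])` → prints [1, 1]

Answer:
[5, 7, 903]
3
[1, 1]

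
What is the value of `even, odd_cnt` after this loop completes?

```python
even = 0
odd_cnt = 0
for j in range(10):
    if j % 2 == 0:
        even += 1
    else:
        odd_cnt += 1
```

Count evens and odds in range(10)
`even, odd_cnt` takes the values: (0, 0) → (1, 0) → (1, 1) → (2, 1) → (2, 2) → (3, 2) → (3, 3) → (4, 3) → (4, 4) → (5, 4) → (5, 5)

Answer: 5, 5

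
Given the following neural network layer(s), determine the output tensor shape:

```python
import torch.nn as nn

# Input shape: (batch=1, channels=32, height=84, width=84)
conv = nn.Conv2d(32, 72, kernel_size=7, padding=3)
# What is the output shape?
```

Input: (1, 32, 84, 84) -> Output: (1, 72, 84, 84)

Answer: (1, 72, 84, 84)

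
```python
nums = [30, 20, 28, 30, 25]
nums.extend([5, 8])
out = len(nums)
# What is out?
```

Trace:
`nums = [30, 20, 28, 30, 25]` → nums = [30, 20, 28, 30, 25]
`nums.extend([5, 8])` → nums = [30, 20, 28, 30, 25, 5, 8]
`out = len(nums)` → out = 7
So out = 7

Answer: 7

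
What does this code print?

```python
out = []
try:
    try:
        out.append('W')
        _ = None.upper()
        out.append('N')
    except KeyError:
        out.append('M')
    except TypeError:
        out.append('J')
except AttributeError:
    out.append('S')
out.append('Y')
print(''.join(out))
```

Execution trace: 'W' (try body) → 'S' (outer except AttributeError) → 'Y' (after the try/except). Output: WSY

Answer: WSY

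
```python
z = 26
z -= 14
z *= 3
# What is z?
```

Trace:
`z = 26` → z = 26
`z -= 14` → z = 12
`z *= 3` → z = 36
So z = 36

Answer: 36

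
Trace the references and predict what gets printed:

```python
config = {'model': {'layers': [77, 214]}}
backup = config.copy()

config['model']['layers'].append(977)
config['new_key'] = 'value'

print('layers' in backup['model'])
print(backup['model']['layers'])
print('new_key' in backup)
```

Key concept: shallow copy gotcha with nested dict.
Step by step:
`config = {'model': {'layers': [77, 214]}}` → config = {'model': {'layers': [77, 214]}}
`backup = config.copy()` → backup = {'model': {'layers': [77, 214]}}
`config['model']['layers'].append(977)` → config = {'model': {'layers': [77, 214, 977]}}; backup = {'model': {'layers': [77, 214, 977]}}
`config['new_key'] = 'value'` → config = {'model': {'layers': [77, 214, 977]}, 'new_key': 'value'}
`print('layers' in backup['model'])` → prints True
`print(backup['model']['layers'])` → prints [77, 214, 977]
`print('new_key' in backup)` → prints False

Answer:
True
[77, 214, 977]
False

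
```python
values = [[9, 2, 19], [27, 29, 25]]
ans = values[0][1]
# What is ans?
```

Trace:
`values = [[9, 2, 19], [27, 29, 25]]` → values = [[9, 2, 19], [27, 29, 25]]
`ans = values[0][1]` → ans = 2
So ans = 2

Answer: 2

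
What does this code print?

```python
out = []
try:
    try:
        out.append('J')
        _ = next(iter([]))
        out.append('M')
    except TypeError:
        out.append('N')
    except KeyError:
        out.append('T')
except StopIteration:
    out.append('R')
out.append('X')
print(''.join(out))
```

Execution trace: 'J' (inner try body) → 'R' (outer except StopIteration) → 'X' (after the try/except). Output: JRX

Answer: JRX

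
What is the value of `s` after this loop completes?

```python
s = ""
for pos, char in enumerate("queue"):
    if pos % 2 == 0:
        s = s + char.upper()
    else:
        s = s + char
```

Uppercase even positions in 'queue'
`s` takes the values: "" → "Q" → "Qu" → "QuE" → "QuEu" → "QuEuE"

Answer: "QuEuE"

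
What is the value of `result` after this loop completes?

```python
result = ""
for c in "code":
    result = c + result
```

Reverse 'code'
`result` takes the values: "" → "c" → "oc" → "doc" → "edoc"

Answer: "edoc"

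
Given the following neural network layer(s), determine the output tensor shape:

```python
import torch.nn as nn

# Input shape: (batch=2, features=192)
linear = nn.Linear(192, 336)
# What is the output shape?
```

Input: (2, 192) -> Output: (2, 336)

Answer: (2, 336)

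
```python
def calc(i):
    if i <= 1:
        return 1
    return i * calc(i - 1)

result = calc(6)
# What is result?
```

calc(6) = 6 * 5 * 4 * 3 * 2 * 1 = 720

Answer: 720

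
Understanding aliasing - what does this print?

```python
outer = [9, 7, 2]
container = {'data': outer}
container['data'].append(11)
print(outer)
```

Key concept: dict holds reference to list.
Step by step:
`outer = [9, 7, 2]` → outer = [9, 7, 2]
`container = {'data': outer}` → container = {'data': [9, 7, 2]}
`container['data'].append(11)` → outer = [9, 7, 2, 11]; container = {'data': [9, 7, 2, 11]}
`print(outer)` → prints [9, 7, 2, 11]

Answer: [9, 7, 2, 11]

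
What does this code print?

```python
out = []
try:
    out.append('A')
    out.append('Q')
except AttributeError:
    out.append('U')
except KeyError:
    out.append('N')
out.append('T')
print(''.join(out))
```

Execution trace: 'A' (try body) → 'Q' (try body, no exception) → 'T' (after the try/except). Output: AQT

Answer: AQT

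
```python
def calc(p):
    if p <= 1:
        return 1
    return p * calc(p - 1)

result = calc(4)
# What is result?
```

calc(4) = 4 * 3 * 2 * 1 = 24

Answer: 24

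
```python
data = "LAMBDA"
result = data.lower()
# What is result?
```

Trace:
`data = "LAMBDA"` → data = 'LAMBDA'
`result = data.lower()` → result = 'lambda'
So result = 'lambda'

Answer: 'lambda'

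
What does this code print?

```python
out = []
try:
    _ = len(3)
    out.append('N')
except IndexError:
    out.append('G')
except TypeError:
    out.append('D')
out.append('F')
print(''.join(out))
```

Execution trace: 'D' (except TypeError) → 'F' (after the try/except). Output: DF

Answer: DF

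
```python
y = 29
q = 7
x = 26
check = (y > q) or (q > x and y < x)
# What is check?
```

Trace:
`y = 29` → y = 29
`q = 7` → q = 7
`x = 26` → x = 26
`check = (y > q) or (q > x and y < x)` → check = True
So check = True

Answer: True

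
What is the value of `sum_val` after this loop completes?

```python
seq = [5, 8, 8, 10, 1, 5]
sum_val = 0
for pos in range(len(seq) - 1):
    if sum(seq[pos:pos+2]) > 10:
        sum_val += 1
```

Count windows with sum > 10
`sum_val` takes the values: 0 → 1 → 2 → 3 → 4

Answer: 4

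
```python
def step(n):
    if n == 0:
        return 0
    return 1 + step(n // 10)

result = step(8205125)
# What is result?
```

Count of digits of 8205125: 7

Answer: 7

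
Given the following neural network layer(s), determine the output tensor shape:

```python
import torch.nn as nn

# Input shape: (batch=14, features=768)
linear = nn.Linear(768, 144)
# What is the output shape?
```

Input: (14, 768) -> Output: (14, 144)

Answer: (14, 144)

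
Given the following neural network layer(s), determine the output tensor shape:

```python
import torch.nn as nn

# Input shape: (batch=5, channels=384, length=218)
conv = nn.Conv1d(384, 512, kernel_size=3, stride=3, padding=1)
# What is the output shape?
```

Input: (5, 384, 218) -> Output: (5, 512, 73)

Answer: (5, 512, 73)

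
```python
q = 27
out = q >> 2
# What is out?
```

Trace:
`q = 27` → q = 27
`out = q >> 2` → out = 6
So out = 6

Answer: 6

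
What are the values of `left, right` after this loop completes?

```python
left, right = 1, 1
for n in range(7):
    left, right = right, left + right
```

Fibonacci: after 7 iterations
`left, right` takes the values: (1, 1) → (1, 2) → (2, 3) → (3, 5) → (5, 8) → (8, 13) → (13, 21) → (21, 34)

Answer: 21, 34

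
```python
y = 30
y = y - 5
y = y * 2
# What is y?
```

Trace:
`y = 30` → y = 30
`y = y - 5` → y = 25
`y = y * 2` → y = 50
So y = 50

Answer: 50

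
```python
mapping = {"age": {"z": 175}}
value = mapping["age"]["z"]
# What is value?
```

Trace:
`mapping = {"age": {"z": 175}}` → mapping = {'age': {'z': 175}}
`value = mapping["age"]["z"]` → value = 175
So value = 175

Answer: 175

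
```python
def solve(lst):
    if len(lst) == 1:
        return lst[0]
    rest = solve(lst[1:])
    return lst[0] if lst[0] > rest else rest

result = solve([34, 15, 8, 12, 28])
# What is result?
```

Recursive max over [34, 15, 8, 12, 28] = 34

Answer: 34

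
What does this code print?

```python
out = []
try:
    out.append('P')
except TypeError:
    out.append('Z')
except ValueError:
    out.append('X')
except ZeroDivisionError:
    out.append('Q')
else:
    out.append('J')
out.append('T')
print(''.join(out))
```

Execution trace: 'P' (try body, no exception) → 'J' (else) → 'T' (after the try/except). Output: PJT

Answer: PJT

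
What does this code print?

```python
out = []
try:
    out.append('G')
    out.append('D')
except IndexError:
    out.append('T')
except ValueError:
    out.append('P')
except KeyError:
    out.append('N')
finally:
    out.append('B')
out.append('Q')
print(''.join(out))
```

Execution trace: 'G' (try body) → 'D' (try body, no exception) → 'B' (finally) → 'Q' (after the try/except). Output: GDBQ

Answer: GDBQ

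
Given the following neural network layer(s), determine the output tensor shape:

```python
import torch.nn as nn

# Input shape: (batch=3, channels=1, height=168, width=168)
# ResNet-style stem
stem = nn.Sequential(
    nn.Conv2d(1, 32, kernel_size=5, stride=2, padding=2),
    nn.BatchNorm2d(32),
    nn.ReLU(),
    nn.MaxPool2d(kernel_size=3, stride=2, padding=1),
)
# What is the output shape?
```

Input: (3, 1, 168, 168) -> after Conv2d 5x5 stride=2: (3, 32, 84, 84) -> Output: (3, 32, 42, 42)

Answer: (3, 32, 42, 42)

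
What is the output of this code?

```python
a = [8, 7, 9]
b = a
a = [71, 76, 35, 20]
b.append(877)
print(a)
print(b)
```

Key concept: rebinding vs mutation: a is rebound to a new list, b still points at the original.
Step by step:
`a = [8, 7, 9]` → a = [8, 7, 9]
`b = a` → b = [8, 7, 9] (same object as a)
`a = [71, 76, 35, 20]` → a = [71, 76, 35, 20]
`b.append(877)` → b = [8, 7, 9, 877]
`print(a)` → prints [71, 76, 35, 20]
`print(b)` → prints [8, 7, 9, 877]

Answer:
[71, 76, 35, 20]
[8, 7, 9, 877]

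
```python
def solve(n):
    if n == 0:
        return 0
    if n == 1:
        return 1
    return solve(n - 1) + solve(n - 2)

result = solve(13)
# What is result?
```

Build up from base cases: solve(0)=0, solve(1)=1, solve(2)=1, solve(3)=2, solve(4)=3, solve(5)=5, solve(6)=8, ..., solve(13)=233

Answer: 233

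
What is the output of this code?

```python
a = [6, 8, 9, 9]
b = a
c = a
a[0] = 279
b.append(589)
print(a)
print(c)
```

Key concept: multiple aliases.
Step by step:
`a = [6, 8, 9, 9]` → a = [6, 8, 9, 9]
`b = a` → b = [6, 8, 9, 9] (same object as a)
`c = a` → c = [6, 8, 9, 9] (same object as a, b)
`a[0] = 279` → a = [279, 8, 9, 9] (same object as b, c); b = [279, 8, 9, 9] (same object as a, c); c = [279, 8, 9, 9] (same object as a, b)
`b.append(589)` → a = [279, 8, 9, 9, 589] (same object as b, c); b = [279, 8, 9, 9, 589] (same object as a, c); c = [279, 8, 9, 9, 589] (same object as a, b)
`print(a)` → prints [279, 8, 9, 9, 589]
`print(c)` → prints [279, 8, 9, 9, 589]

Answer:
[279, 8, 9, 9, 589]
[279, 8, 9, 9, 589]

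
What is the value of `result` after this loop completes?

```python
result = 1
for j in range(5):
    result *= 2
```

2^5 = 32
`result` takes the values: 1 → 2 → 4 → 8 → 16 → 32

Answer: 32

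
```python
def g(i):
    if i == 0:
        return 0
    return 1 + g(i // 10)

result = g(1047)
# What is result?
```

Count of digits of 1047: 4

Answer: 4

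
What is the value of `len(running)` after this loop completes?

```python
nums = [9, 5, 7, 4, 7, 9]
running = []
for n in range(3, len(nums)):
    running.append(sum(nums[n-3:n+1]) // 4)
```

Number of 4-element averages
`running` takes the values: [] → [6] → [6, 5] → [6, 5, 6]
So `len(running)` = 3

Answer: 3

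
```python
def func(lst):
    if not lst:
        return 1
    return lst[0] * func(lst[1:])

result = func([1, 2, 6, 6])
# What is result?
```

Product over [1, 2, 6, 6] = 1 * 2 * 6 * 6 = 72

Answer: 72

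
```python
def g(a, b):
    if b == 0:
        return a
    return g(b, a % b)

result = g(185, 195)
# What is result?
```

g(185, 195) -> g(195, 185) -> g(185, 10) -> g(10, 5) -> g(5, 0) -> 5

Answer: 5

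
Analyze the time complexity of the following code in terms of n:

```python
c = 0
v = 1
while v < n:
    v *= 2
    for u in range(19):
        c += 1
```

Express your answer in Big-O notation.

Each loop level contributes: log n × 1. Multiplying the contributions gives O(log n).

Answer: O(log n)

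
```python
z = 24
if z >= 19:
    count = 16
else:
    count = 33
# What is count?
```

Trace:
`z = 24` → z = 24
`if z >= 19: ...` → z >= 19 is True → count = 16
So count = 16

Answer: 16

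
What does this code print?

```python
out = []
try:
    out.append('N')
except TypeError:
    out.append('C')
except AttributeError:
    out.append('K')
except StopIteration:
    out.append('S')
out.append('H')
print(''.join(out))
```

Execution trace: 'N' (try body, no exception) → 'H' (after the try/except). Output: NH

Answer: NH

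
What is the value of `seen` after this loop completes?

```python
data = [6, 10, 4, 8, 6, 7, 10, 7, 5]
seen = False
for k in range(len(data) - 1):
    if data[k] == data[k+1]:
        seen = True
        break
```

Check consecutive duplicates in [6, 10, 4, 8, 6, 7, 10, 7, 5]
`seen` takes the values: False

Answer: False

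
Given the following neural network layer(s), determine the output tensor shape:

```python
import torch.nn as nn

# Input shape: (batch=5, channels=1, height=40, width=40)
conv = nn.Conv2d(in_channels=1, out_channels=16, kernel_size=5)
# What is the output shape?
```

Input: (5, 1, 40, 40) -> Output: (5, 16, 36, 36)

Answer: (5, 16, 36, 36)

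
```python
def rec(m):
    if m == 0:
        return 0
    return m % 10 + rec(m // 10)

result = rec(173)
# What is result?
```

Sum of digits of 173: 3 + 7 + 1 = 11

Answer: 11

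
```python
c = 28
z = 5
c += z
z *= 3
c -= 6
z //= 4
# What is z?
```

Trace:
`c = 28` → c = 28
`z = 5` → z = 5
`c += z` → c = 33
`z *= 3` → z = 15
`c -= 6` → c = 27
`z //= 4` → z = 3
So z = 3

Answer: 3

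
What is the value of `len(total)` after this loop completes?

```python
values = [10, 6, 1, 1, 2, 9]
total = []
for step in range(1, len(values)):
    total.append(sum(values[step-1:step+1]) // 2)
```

Number of 2-element averages
`total` takes the values: [] → [8] → [8, 3] → [8, 3, 1] → [8, 3, 1, 1] → [8, 3, 1, 1, 5]
So `len(total)` = 5

Answer: 5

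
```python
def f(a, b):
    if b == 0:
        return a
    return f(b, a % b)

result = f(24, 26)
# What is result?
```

f(24, 26) -> f(26, 24) -> f(24, 2) -> f(2, 0) -> 2

Answer: 2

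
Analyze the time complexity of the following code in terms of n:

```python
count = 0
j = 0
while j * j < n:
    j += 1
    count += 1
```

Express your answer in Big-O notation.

Each loop level contributes: √n. Multiplying the contributions gives O(√n).

Answer: O(√n)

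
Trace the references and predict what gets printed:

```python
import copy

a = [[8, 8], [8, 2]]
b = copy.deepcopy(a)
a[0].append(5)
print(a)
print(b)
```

Key concept: deep copy is fully independent.
Step by step:
`a = [[8, 8], [8, 2]]` → a = [[8, 8], [8, 2]]
`b = copy.deepcopy(a)` → b = [[8, 8], [8, 2]]
`a[0].append(5)` → a = [[8, 8, 5], [8, 2]]
`print(a)` → prints [[8, 8, 5], [8, 2]]
`print(b)` → prints [[8, 8], [8, 2]]

Answer:
[[8, 8, 5], [8, 2]]
[[8, 8], [8, 2]]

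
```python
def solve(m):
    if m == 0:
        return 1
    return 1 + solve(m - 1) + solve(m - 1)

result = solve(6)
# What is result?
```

solve(m) = 1 + 2·solve(m-1), solve(0)=1. Closed form: (1+1)·2^6 - 1 = 127.

Answer: 127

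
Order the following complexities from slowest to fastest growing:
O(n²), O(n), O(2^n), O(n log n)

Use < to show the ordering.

Ordered by growth rate: O(n) < O(n log n) < O(n²) < O(2^n)

Answer: O(n) < O(n log n) < O(n²) < O(2^n)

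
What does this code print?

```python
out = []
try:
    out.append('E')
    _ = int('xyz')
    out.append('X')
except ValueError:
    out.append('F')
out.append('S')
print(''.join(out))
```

Execution trace: 'E' (try body) → 'F' (except ValueError) → 'S' (after the try/except). Output: EFS

Answer: EFS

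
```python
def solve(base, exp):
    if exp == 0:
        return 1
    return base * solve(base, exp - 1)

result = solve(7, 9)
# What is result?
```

solve(7, 9) = 7 * 7 * 7 * 7 * 7 * 7 * 7 * 7 * 7 = 40353607

Answer: 40353607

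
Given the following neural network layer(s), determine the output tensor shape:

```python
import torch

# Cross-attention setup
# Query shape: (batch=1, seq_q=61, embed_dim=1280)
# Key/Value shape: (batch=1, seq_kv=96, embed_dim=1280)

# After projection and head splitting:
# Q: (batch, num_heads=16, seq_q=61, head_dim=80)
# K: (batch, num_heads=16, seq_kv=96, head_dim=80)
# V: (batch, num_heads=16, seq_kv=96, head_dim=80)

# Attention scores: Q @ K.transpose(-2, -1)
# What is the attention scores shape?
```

Input: (1, 61, 1280) -> Output: (1, 16, 61, 96)

Answer: (1, 16, 61, 96)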